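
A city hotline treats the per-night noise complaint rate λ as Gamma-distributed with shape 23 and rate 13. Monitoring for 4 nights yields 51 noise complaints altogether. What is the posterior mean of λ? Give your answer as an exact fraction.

Total count 51 over total exposure 4 nights.
Gamma(α, β) with Poisson data over total exposure Σt gives posterior Gamma(α+Σx, β+Σt) = Gamma(74, 17).
Posterior mean = α'/β' = 74/17.

74/17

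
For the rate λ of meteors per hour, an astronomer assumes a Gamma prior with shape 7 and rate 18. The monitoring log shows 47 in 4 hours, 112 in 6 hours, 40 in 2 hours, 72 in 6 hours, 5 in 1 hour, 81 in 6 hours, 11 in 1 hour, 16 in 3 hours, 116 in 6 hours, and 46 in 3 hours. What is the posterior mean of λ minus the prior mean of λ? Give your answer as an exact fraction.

683/72

Total count: 47 + 112 + 40 + 72 + 5 + 81 + 11 + 16 + 116 + 46 = 546.
Total exposure: 4 + 6 + 2 + 6 + 1 + 6 + 1 + 3 + 6 + 3 = 38 hours.
By Gamma–Poisson conjugacy, the posterior is Gamma(α + Σx, β + Σt) = Gamma(7 + 546, 18 + 38) = Gamma(553, 56).
Posterior mean = 553/56 = 79/8; prior mean = 7/18 = 7/18. Difference = 79/8 − 7/18 = 683/72.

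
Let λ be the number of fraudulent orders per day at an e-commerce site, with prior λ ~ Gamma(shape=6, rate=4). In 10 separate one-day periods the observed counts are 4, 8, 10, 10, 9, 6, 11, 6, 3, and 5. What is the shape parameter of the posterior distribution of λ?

Total count: 4 + 8 + 10 + 10 + 9 + 6 + 11 + 6 + 3 + 5 = 72.
Total exposure: 10 days.
Posterior: α' = 6 + 72 = 78, β' = 4 + 10 = 14.

78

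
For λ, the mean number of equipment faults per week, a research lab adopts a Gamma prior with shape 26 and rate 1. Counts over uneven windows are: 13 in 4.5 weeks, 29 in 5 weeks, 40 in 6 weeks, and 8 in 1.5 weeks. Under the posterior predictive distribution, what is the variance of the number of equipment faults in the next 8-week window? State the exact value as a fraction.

6032/81

Total count: 13 + 29 + 40 + 8 = 90.
Total exposure: 4.5 + 5 + 6 + 1.5 = 17 weeks.
The Gamma prior is conjugate for the Poisson rate, so λ | data ~ Gamma(26+90, 1+17) = Gamma(116, 18).
The posterior predictive for a window of length T is Negative Binomial with variance T·α'·(β'+T)/β'² = 8·116·26/324 = 6032/81.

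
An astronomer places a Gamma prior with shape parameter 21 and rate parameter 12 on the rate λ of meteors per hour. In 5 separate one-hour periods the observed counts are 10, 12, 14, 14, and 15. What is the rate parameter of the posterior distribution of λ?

Total count: 10 + 12 + 14 + 14 + 15 = 65.
Total exposure: 5 hours.
Gamma(α, β) with Poisson data over total exposure Σt gives posterior Gamma(α+Σx, β+Σt) = Gamma(86, 17).

17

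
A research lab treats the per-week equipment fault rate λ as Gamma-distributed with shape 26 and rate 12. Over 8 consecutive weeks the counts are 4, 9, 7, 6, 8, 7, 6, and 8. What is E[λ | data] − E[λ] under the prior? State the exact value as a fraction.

Total count: 4 + 9 + 7 + 6 + 8 + 7 + 6 + 8 = 55.
Total exposure: 8 weeks.
Gamma(α, β) with Poisson data over total exposure Σt gives posterior Gamma(α+Σx, β+Σt) = Gamma(81, 20).
Posterior mean = 81/20 = 81/20; prior mean = 26/12 = 13/6. Difference = 81/20 − 13/6 = 113/60.

113/60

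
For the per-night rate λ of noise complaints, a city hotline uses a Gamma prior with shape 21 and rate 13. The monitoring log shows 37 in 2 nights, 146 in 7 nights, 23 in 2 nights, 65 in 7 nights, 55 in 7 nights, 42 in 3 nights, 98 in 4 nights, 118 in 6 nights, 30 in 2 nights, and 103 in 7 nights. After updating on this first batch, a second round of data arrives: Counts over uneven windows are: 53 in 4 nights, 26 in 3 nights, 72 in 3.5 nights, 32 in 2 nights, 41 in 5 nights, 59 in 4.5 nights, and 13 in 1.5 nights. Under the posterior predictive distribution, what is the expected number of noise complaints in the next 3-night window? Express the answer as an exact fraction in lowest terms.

Total count: 37 + 146 + 23 + 65 + 55 + 42 + 98 + 118 + 30 + 103 = 717.
Total exposure: 2 + 7 + 2 + 7 + 7 + 3 + 4 + 6 + 2 + 7 = 47 nights.
After the first batch: Gamma(21 + 717, 13 + 47) = Gamma(738, 60).
Total count: 53 + 26 + 72 + 32 + 41 + 59 + 13 = 296.
Total exposure: 4 + 3 + 3.5 + 2 + 5 + 4.5 + 1.5 = 23.5 nights.
After the second batch: Gamma(738 + 296, 60 + 23.5) = Gamma(1034, 167/2).
Predictive mean over a 3-night window = T·E[λ|data] = 3·1034/(167/2) = 6204/167.

6204/167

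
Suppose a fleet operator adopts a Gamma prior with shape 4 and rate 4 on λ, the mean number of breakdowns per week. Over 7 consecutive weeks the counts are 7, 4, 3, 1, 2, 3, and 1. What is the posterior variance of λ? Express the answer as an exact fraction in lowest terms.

25/121

Total count: 7 + 4 + 3 + 1 + 2 + 3 + 1 = 21.
Total exposure: 7 weeks.
The Gamma prior is conjugate for the Poisson rate, so λ | data ~ Gamma(4+21, 4+7) = Gamma(25, 11).
Posterior variance = α'/β'² = 25/121.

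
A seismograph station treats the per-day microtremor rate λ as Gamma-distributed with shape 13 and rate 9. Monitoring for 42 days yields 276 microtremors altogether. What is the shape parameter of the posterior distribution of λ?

289

Total count 276 over total exposure 42 days.
The Gamma prior is conjugate for the Poisson rate, so λ | data ~ Gamma(13+276, 9+42) = Gamma(289, 51).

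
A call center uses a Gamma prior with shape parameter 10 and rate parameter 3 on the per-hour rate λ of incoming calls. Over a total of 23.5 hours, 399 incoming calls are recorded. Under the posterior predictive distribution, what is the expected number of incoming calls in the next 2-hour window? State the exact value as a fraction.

1636/53

Total count 399 over total exposure 23.5 hours.
The Gamma prior is conjugate for the Poisson rate, so λ | data ~ Gamma(10+399, 3+23.5) = Gamma(409, 53/2).
Predictive mean over a 2-hour window = T·E[λ|data] = 2·409/(53/2) = 1636/53.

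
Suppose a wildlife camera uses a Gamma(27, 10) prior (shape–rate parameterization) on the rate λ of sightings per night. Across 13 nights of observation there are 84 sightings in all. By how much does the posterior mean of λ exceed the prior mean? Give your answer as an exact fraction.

Total count 84 over total exposure 13 nights.
Gamma(α, β) with Poisson data over total exposure Σt gives posterior Gamma(α+Σx, β+Σt) = Gamma(111, 23).
Posterior mean = 111/23 = 111/23; prior mean = 27/10 = 27/10. Difference = 111/23 − 27/10 = 489/230.

489/230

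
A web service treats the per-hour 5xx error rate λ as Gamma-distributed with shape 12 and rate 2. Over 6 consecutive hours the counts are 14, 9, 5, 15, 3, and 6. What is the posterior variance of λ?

1

Total count: 14 + 9 + 5 + 15 + 3 + 6 = 52.
Total exposure: 6 hours.
The Gamma prior is conjugate for the Poisson rate, so λ | data ~ Gamma(12+52, 2+6) = Gamma(64, 8).
Posterior variance = α'/β'² = 64/64 = 1.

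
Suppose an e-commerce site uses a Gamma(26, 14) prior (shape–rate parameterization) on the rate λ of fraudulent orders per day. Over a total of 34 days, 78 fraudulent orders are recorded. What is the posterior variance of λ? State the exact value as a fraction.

Total count 78 over total exposure 34 days.
Posterior: α' = 26 + 78 = 104, β' = 14 + 34 = 48.
Posterior variance = α'/β'² = 104/2304 = 13/288.

13/288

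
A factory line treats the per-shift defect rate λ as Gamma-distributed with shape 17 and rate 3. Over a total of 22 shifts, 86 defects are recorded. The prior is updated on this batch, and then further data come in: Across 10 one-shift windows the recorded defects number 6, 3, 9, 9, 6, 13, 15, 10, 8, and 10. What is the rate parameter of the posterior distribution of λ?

35

Total count 86 over total exposure 22 shifts.
After the first batch: Gamma(17 + 86, 3 + 22) = Gamma(103, 25).
Total count: 6 + 3 + 9 + 9 + 6 + 13 + 15 + 10 + 8 + 10 = 89.
Total exposure: 10 shifts.
After the second batch: Gamma(103 + 89, 25 + 10) = Gamma(192, 35).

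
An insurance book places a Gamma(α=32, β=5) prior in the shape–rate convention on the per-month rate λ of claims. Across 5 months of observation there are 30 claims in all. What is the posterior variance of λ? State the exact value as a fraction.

Total count 30 over total exposure 5 months.
Posterior: α' = 32 + 30 = 62, β' = 5 + 5 = 10.
Posterior variance = α'/β'² = 62/100 = 31/50.

31/50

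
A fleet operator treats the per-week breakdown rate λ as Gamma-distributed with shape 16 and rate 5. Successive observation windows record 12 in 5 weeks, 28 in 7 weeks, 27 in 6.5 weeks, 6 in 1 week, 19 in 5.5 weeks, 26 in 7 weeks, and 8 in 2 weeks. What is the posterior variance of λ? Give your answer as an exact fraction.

Total count: 12 + 28 + 27 + 6 + 19 + 26 + 8 = 126.
Total exposure: 5 + 7 + 6.5 + 1 + 5.5 + 7 + 2 = 34 weeks.
Conjugate update: add total count to the shape and total exposure to the rate, giving Gamma(142, 39).
Posterior variance = α'/β'² = 142/1521.

142/1521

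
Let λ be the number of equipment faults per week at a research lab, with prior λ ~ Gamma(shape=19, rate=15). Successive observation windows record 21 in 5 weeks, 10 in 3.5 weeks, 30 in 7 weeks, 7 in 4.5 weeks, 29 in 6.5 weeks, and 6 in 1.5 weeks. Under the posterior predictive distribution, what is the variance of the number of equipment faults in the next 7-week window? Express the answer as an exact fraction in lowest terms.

42700/1849

Total count: 21 + 10 + 30 + 7 + 29 + 6 = 103.
Total exposure: 5 + 3.5 + 7 + 4.5 + 6.5 + 1.5 = 28 weeks.
Gamma(α, β) with Poisson data over total exposure Σt gives posterior Gamma(α+Σx, β+Σt) = Gamma(122, 43).
The posterior predictive for a window of length T is Negative Binomial with variance T·α'·(β'+T)/β'² = 7·122·50/1849 = 42700/1849.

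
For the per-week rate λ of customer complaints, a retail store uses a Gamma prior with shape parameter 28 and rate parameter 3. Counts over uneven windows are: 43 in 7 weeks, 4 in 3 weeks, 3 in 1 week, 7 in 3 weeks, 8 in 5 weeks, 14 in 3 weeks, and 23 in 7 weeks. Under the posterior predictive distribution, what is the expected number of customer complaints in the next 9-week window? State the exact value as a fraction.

Total count: 43 + 4 + 3 + 7 + 8 + 14 + 23 = 102.
Total exposure: 7 + 3 + 1 + 3 + 5 + 3 + 7 = 29 weeks.
Posterior: α' = 28 + 102 = 130, β' = 3 + 29 = 32.
Predictive mean over a 9-week window = T·E[λ|data] = 9·130/32 = 585/16.

585/16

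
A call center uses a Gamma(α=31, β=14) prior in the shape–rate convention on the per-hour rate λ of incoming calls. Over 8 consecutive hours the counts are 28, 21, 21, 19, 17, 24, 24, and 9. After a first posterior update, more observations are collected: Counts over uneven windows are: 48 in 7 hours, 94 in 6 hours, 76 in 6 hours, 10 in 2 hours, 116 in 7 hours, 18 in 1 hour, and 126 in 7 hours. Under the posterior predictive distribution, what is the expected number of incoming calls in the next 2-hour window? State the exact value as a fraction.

Total count: 28 + 21 + 21 + 19 + 17 + 24 + 24 + 9 = 163.
Total exposure: 8 hours.
After the first batch: Gamma(31 + 163, 14 + 8) = Gamma(194, 22).
Total count: 48 + 94 + 76 + 10 + 116 + 18 + 126 = 488.
Total exposure: 7 + 6 + 6 + 2 + 7 + 1 + 7 = 36 hours.
After the second batch: Gamma(194 + 488, 22 + 36) = Gamma(682, 58).
Predictive mean over a 2-hour window = T·E[λ|data] = 2·682/58 = 682/29.

682/29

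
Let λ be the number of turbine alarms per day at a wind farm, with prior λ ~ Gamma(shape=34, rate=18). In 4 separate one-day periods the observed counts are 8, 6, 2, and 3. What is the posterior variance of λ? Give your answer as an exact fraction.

53/484

Total count: 8 + 6 + 2 + 3 = 19.
Total exposure: 4 days.
Posterior: α' = 34 + 19 = 53, β' = 18 + 4 = 22.
Posterior variance = α'/β'² = 53/484.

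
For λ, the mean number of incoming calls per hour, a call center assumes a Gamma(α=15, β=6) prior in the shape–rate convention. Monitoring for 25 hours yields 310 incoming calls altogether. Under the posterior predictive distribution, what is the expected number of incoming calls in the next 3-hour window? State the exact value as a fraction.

Total count 310 over total exposure 25 hours.
Conjugate update: add total count to the shape and total exposure to the rate, giving Gamma(325, 31).
Predictive mean over a 3-hour window = T·E[λ|data] = 3·325/31 = 975/31.

975/31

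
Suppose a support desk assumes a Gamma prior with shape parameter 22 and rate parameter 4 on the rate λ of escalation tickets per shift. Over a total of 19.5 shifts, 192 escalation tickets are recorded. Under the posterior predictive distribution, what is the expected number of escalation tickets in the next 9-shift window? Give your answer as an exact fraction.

3852/47

Total count 192 over total exposure 19.5 shifts.
By Gamma–Poisson conjugacy, the posterior is Gamma(α + Σx, β + Σt) = Gamma(22 + 192, 4 + 19.5) = Gamma(214, 47/2).
Predictive mean over a 9-shift window = T·E[λ|data] = 9·214/(47/2) = 3852/47.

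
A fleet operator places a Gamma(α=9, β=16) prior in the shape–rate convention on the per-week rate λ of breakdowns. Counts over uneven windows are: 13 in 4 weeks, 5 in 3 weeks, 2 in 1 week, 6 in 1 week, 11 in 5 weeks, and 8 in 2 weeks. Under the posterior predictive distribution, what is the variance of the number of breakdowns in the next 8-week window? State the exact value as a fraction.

Total count: 13 + 5 + 2 + 6 + 11 + 8 = 45.
Total exposure: 4 + 3 + 1 + 1 + 5 + 2 = 16 weeks.
Gamma(α, β) with Poisson data over total exposure Σt gives posterior Gamma(α+Σx, β+Σt) = Gamma(54, 32).
The posterior predictive for a window of length T is Negative Binomial with variance T·α'·(β'+T)/β'² = 8·54·40/1024 = 135/8.

135/8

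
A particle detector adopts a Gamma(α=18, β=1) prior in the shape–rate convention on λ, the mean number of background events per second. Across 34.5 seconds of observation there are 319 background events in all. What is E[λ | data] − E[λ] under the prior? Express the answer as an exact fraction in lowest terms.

Total count 319 over total exposure 34.5 seconds.
By Gamma–Poisson conjugacy, the posterior is Gamma(α + Σx, β + Σt) = Gamma(18 + 319, 1 + 34.5) = Gamma(337, 71/2).
Posterior mean = 337/(71/2) = 674/71; prior mean = 18/1 = 18. Difference = 674/71 − 18 = -604/71.

-604/71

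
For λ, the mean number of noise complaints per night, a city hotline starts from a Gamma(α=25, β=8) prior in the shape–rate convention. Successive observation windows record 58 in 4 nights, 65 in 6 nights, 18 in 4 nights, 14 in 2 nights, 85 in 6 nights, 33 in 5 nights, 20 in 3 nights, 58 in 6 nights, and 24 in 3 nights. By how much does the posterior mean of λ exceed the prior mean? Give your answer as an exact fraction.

Total count: 58 + 65 + 18 + 14 + 85 + 33 + 20 + 58 + 24 = 375.
Total exposure: 4 + 6 + 4 + 2 + 6 + 5 + 3 + 6 + 3 = 39 nights.
The Gamma prior is conjugate for the Poisson rate, so λ | data ~ Gamma(25+375, 8+39) = Gamma(400, 47).
Posterior mean = 400/47 = 400/47; prior mean = 25/8 = 25/8. Difference = 400/47 − 25/8 = 2025/376.

2025/376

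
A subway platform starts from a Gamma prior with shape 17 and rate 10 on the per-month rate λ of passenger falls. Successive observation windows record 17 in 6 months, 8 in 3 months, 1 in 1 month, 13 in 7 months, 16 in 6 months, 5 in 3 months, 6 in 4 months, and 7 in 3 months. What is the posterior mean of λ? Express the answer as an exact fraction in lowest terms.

Total count: 17 + 8 + 1 + 13 + 16 + 5 + 6 + 7 = 73.
Total exposure: 6 + 3 + 1 + 7 + 6 + 3 + 4 + 3 = 33 months.
Posterior: α' = 17 + 73 = 90, β' = 10 + 33 = 43.
Posterior mean = α'/β' = 90/43.

90/43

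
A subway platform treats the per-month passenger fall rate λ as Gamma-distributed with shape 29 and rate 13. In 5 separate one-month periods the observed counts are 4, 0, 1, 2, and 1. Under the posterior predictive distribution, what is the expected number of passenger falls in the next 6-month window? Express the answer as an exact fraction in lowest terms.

37/3

Total count: 4 + 0 + 1 + 2 + 1 = 8.
Total exposure: 5 months.
Conjugate update: add total count to the shape and total exposure to the rate, giving Gamma(37, 18).
Predictive mean over a 6-month window = T·E[λ|data] = 6·37/18 = 37/3.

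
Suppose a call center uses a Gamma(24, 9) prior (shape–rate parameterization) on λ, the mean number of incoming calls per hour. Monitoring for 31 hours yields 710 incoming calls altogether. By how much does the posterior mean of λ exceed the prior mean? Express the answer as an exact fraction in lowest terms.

Total count 710 over total exposure 31 hours.
Conjugate update: add total count to the shape and total exposure to the rate, giving Gamma(734, 40).
Posterior mean = 734/40 = 367/20; prior mean = 24/9 = 8/3. Difference = 367/20 − 8/3 = 941/60.

941/60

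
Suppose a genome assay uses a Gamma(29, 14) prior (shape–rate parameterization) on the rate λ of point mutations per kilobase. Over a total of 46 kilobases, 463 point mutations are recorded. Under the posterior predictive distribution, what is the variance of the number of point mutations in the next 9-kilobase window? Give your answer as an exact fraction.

Total count 463 over total exposure 46 kilobases.
The Gamma prior is conjugate for the Poisson rate, so λ | data ~ Gamma(29+463, 14+46) = Gamma(492, 60).
The posterior predictive for a window of length T is Negative Binomial with variance T·α'·(β'+T)/β'² = 9·492·69/3600 = 8487/100.

8487/100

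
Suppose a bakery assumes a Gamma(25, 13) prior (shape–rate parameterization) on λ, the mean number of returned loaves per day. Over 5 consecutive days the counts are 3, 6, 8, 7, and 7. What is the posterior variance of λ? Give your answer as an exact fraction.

Total count: 3 + 6 + 8 + 7 + 7 = 31.
Total exposure: 5 days.
The Gamma prior is conjugate for the Poisson rate, so λ | data ~ Gamma(25+31, 13+5) = Gamma(56, 18).
Posterior variance = α'/β'² = 56/324 = 14/81.

14/81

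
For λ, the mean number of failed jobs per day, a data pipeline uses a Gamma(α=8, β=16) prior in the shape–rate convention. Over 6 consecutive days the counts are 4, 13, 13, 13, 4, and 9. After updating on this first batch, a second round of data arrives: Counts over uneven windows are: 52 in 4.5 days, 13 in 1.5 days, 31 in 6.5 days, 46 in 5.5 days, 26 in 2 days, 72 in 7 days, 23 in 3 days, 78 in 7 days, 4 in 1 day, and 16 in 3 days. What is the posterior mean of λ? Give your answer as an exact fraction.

Total count: 4 + 13 + 13 + 13 + 4 + 9 = 56.
Total exposure: 6 days.
After the first batch: Gamma(8 + 56, 16 + 6) = Gamma(64, 22).
Total count: 52 + 13 + 31 + 46 + 26 + 72 + 23 + 78 + 4 + 16 = 361.
Total exposure: 4.5 + 1.5 + 6.5 + 5.5 + 2 + 7 + 3 + 7 + 1 + 3 = 41 days.
After the second batch: Gamma(64 + 361, 22 + 41) = Gamma(425, 63).
Posterior mean = α'/β' = 425/63.

425/63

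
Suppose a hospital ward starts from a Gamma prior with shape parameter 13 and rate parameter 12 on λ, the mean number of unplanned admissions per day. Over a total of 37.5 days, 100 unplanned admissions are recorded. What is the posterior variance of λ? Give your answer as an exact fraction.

Total count 100 over total exposure 37.5 days.
The Gamma prior is conjugate for the Poisson rate, so λ | data ~ Gamma(13+100, 12+37.5) = Gamma(113, 99/2).
Posterior variance = α'/β'² = 113/(9801/4) = 452/9801.

452/9801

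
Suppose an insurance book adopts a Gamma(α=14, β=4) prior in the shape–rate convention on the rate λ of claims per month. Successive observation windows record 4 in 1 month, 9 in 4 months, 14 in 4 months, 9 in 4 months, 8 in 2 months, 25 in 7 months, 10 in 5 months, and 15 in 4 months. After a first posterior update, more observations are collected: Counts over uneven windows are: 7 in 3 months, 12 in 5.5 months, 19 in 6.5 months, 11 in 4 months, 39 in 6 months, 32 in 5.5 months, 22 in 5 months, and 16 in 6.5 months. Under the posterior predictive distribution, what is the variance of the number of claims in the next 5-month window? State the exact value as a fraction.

15580/847

Total count: 4 + 9 + 14 + 9 + 8 + 25 + 10 + 15 = 94.
Total exposure: 1 + 4 + 4 + 4 + 2 + 7 + 5 + 4 = 31 months.
After the first batch: Gamma(14 + 94, 4 + 31) = Gamma(108, 35).
Total count: 7 + 12 + 19 + 11 + 39 + 32 + 22 + 16 = 158.
Total exposure: 3 + 5.5 + 6.5 + 4 + 6 + 5.5 + 5 + 6.5 = 42 months.
After the second batch: Gamma(108 + 158, 35 + 42) = Gamma(266, 77).
The posterior predictive for a window of length T is Negative Binomial with variance T·α'·(β'+T)/β'² = 5·266·82/5929 = 15580/847.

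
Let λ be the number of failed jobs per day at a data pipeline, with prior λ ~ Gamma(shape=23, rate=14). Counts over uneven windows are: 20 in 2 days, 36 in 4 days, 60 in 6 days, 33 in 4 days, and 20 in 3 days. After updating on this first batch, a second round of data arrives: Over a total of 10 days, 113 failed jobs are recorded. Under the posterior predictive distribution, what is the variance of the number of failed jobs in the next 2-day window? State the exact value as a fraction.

Total count: 20 + 36 + 60 + 33 + 20 = 169.
Total exposure: 2 + 4 + 6 + 4 + 3 = 19 days.
After the first batch: Gamma(23 + 169, 14 + 19) = Gamma(192, 33).
Total count 113 over total exposure 10 days.
After the second batch: Gamma(192 + 113, 33 + 10) = Gamma(305, 43).
The posterior predictive for a window of length T is Negative Binomial with variance T·α'·(β'+T)/β'² = 2·305·45/1849 = 27450/1849.

27450/1849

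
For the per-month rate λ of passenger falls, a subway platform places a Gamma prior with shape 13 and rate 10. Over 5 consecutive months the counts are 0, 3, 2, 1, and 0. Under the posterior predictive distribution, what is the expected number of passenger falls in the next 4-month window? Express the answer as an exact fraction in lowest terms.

Total count: 0 + 3 + 2 + 1 + 0 = 6.
Total exposure: 5 months.
The Gamma prior is conjugate for the Poisson rate, so λ | data ~ Gamma(13+6, 10+5) = Gamma(19, 15).
Predictive mean over a 4-month window = T·E[λ|data] = 4·19/15 = 76/15.

76/15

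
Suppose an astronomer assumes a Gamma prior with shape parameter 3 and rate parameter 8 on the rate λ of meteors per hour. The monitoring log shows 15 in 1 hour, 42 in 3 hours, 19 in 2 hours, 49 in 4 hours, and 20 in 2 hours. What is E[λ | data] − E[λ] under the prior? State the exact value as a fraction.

Total count: 15 + 42 + 19 + 49 + 20 = 145.
Total exposure: 1 + 3 + 2 + 4 + 2 = 12 hours.
The Gamma prior is conjugate for the Poisson rate, so λ | data ~ Gamma(3+145, 8+12) = Gamma(148, 20).
Posterior mean = 148/20 = 37/5; prior mean = 3/8 = 3/8. Difference = 37/5 − 3/8 = 281/40.

281/40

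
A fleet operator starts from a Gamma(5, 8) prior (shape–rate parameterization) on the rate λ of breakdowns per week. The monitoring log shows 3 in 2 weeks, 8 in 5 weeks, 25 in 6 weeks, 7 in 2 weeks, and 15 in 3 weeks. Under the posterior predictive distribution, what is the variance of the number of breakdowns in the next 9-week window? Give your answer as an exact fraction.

19845/676

Total count: 3 + 8 + 25 + 7 + 15 = 58.
Total exposure: 2 + 5 + 6 + 2 + 3 = 18 weeks.
By Gamma–Poisson conjugacy, the posterior is Gamma(α + Σx, β + Σt) = Gamma(5 + 58, 8 + 18) = Gamma(63, 26).
The posterior predictive for a window of length T is Negative Binomial with variance T·α'·(β'+T)/β'² = 9·63·35/676 = 19845/676.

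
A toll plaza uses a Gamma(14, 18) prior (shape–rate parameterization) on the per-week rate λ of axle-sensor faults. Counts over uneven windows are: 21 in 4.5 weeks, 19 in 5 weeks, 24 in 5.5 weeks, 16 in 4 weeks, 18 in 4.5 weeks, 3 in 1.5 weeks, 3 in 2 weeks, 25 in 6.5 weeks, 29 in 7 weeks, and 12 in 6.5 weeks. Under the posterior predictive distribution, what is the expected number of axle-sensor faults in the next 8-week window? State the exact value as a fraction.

1472/65

Total count: 21 + 19 + 24 + 16 + 18 + 3 + 3 + 25 + 29 + 12 = 170.
Total exposure: 4.5 + 5 + 5.5 + 4 + 4.5 + 1.5 + 2 + 6.5 + 7 + 6.5 = 47 weeks.
Gamma(α, β) with Poisson data over total exposure Σt gives posterior Gamma(α+Σx, β+Σt) = Gamma(184, 65).
Predictive mean over an 8-week window = T·E[λ|data] = 8·184/65 = 1472/65.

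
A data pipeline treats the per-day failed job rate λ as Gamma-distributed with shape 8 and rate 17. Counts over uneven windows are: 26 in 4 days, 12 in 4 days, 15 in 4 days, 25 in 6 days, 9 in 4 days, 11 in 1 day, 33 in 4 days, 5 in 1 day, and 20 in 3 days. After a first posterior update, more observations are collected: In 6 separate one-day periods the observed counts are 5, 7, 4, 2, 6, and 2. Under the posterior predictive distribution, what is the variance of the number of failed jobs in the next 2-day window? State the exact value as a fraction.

Total count: 26 + 12 + 15 + 25 + 9 + 11 + 33 + 5 + 20 = 156.
Total exposure: 4 + 4 + 4 + 6 + 4 + 1 + 4 + 1 + 3 = 31 days.
After the first batch: Gamma(8 + 156, 17 + 31) = Gamma(164, 48).
Total count: 5 + 7 + 4 + 2 + 6 + 2 = 26.
Total exposure: 6 days.
After the second batch: Gamma(164 + 26, 48 + 6) = Gamma(190, 54).
The posterior predictive for a window of length T is Negative Binomial with variance T·α'·(β'+T)/β'² = 2·190·56/2916 = 5320/729.

5320/729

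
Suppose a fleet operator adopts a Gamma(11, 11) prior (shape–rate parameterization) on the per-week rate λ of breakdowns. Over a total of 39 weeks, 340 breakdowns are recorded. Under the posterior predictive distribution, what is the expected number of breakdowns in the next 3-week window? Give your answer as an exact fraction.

1053/50

Total count 340 over total exposure 39 weeks.
Posterior: α' = 11 + 340 = 351, β' = 11 + 39 = 50.
Predictive mean over a 3-week window = T·E[λ|data] = 3·351/50 = 1053/50.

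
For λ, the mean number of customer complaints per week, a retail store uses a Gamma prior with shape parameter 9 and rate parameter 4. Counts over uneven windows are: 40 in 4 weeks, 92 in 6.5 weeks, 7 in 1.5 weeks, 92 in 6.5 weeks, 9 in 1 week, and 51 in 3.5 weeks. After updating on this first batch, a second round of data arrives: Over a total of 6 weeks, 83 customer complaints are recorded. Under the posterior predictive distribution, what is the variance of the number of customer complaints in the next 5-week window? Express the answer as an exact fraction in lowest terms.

Total count: 40 + 92 + 7 + 92 + 9 + 51 = 291.
Total exposure: 4 + 6.5 + 1.5 + 6.5 + 1 + 3.5 = 23 weeks.
After the first batch: Gamma(9 + 291, 4 + 23) = Gamma(300, 27).
Total count 83 over total exposure 6 weeks.
After the second batch: Gamma(300 + 83, 27 + 6) = Gamma(383, 33).
The posterior predictive for a window of length T is Negative Binomial with variance T·α'·(β'+T)/β'² = 5·383·38/1089 = 72770/1089.

72770/1089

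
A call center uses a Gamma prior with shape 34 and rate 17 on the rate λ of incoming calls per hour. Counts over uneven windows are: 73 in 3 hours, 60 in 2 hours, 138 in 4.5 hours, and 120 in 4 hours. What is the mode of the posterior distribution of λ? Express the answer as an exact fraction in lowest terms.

848/61

Total count: 73 + 60 + 138 + 120 = 391.
Total exposure: 3 + 2 + 4.5 + 4 = 13.5 hours.
Gamma(α, β) with Poisson data over total exposure Σt gives posterior Gamma(α+Σx, β+Σt) = Gamma(425, 61/2).
Posterior mode = (α'−1)/β' = 424/(61/2) = 848/61.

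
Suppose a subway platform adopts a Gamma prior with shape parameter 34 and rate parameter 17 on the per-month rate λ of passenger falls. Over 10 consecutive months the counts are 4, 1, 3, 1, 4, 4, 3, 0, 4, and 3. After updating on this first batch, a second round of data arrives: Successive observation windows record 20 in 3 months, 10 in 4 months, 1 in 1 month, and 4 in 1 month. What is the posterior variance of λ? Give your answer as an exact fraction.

Total count: 4 + 1 + 3 + 1 + 4 + 4 + 3 + 0 + 4 + 3 = 27.
Total exposure: 10 months.
After the first batch: Gamma(34 + 27, 17 + 10) = Gamma(61, 27).
Total count: 20 + 10 + 1 + 4 = 35.
Total exposure: 3 + 4 + 1 + 1 = 9 months.
After the second batch: Gamma(61 + 35, 27 + 9) = Gamma(96, 36).
Posterior variance = α'/β'² = 96/1296 = 2/27.

2/27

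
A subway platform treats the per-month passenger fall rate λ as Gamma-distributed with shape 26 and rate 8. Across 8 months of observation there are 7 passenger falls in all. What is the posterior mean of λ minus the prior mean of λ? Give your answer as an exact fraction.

Total count 7 over total exposure 8 months.
By Gamma–Poisson conjugacy, the posterior is Gamma(α + Σx, β + Σt) = Gamma(26 + 7, 8 + 8) = Gamma(33, 16).
Posterior mean = 33/16 = 33/16; prior mean = 26/8 = 13/4. Difference = 33/16 − 13/4 = -19/16.

-19/16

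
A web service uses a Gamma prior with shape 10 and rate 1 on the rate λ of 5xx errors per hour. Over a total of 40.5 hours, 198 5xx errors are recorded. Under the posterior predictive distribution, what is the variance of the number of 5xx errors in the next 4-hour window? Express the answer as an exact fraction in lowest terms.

151424/6889

Total count 198 over total exposure 40.5 hours.
Posterior: α' = 10 + 198 = 208, β' = 1 + 40.5 = 83/2.
The posterior predictive for a window of length T is Negative Binomial with variance T·α'·(β'+T)/β'² = 4·208·(91/2)/(6889/4) = 151424/6889.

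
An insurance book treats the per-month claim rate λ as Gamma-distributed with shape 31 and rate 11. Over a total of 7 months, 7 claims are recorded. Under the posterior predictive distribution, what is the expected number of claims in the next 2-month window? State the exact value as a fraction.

38/9

Total count 7 over total exposure 7 months.
By Gamma–Poisson conjugacy, the posterior is Gamma(α + Σx, β + Σt) = Gamma(31 + 7, 11 + 7) = Gamma(38, 18).
Predictive mean over a 2-month window = T·E[λ|data] = 2·38/18 = 38/9.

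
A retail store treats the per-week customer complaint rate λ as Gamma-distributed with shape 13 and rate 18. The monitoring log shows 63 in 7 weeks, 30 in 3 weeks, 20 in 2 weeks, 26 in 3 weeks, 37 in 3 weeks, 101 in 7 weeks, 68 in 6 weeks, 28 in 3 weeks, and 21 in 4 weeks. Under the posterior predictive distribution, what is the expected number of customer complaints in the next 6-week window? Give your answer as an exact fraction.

1221/28

Total count: 63 + 30 + 20 + 26 + 37 + 101 + 68 + 28 + 21 = 394.
Total exposure: 7 + 3 + 2 + 3 + 3 + 7 + 6 + 3 + 4 = 38 weeks.
Posterior: α' = 13 + 394 = 407, β' = 18 + 38 = 56.
Predictive mean over a 6-week window = T·E[λ|data] = 6·407/56 = 1221/28.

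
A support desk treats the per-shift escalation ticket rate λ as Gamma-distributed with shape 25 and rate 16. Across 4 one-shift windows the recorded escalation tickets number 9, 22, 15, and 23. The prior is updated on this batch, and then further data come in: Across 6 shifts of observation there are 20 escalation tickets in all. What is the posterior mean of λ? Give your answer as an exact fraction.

Total count: 9 + 22 + 15 + 23 = 69.
Total exposure: 4 shifts.
After the first batch: Gamma(25 + 69, 16 + 4) = Gamma(94, 20).
Total count 20 over total exposure 6 shifts.
After the second batch: Gamma(94 + 20, 20 + 6) = Gamma(114, 26).
Posterior mean = α'/β' = 114/26 = 57/13.

57/13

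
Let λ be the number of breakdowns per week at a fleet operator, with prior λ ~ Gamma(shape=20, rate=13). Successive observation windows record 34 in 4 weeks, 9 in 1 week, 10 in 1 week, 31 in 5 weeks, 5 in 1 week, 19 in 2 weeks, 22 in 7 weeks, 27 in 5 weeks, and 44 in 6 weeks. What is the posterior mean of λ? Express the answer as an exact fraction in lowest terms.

221/45

Total count: 34 + 9 + 10 + 31 + 5 + 19 + 22 + 27 + 44 = 201.
Total exposure: 4 + 1 + 1 + 5 + 1 + 2 + 7 + 5 + 6 = 32 weeks.
The Gamma prior is conjugate for the Poisson rate, so λ | data ~ Gamma(20+201, 13+32) = Gamma(221, 45).
Posterior mean = α'/β' = 221/45.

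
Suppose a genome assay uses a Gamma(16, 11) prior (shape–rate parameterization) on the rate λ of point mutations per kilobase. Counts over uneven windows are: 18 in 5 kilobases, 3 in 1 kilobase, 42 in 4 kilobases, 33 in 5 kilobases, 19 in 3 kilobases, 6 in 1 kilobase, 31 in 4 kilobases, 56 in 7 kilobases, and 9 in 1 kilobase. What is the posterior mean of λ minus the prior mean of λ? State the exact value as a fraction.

Total count: 18 + 3 + 42 + 33 + 19 + 6 + 31 + 56 + 9 = 217.
Total exposure: 5 + 1 + 4 + 5 + 3 + 1 + 4 + 7 + 1 = 31 kilobases.
Gamma(α, β) with Poisson data over total exposure Σt gives posterior Gamma(α+Σx, β+Σt) = Gamma(233, 42).
Posterior mean = 233/42 = 233/42; prior mean = 16/11 = 16/11. Difference = 233/42 − 16/11 = 1891/462.

1891/462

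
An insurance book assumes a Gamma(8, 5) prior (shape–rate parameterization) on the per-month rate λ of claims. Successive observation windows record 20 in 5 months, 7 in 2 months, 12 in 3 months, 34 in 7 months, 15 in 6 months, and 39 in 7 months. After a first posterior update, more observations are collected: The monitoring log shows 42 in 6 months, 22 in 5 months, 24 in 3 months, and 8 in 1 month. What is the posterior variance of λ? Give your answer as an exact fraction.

231/2500

Total count: 20 + 7 + 12 + 34 + 15 + 39 = 127.
Total exposure: 5 + 2 + 3 + 7 + 6 + 7 = 30 months.
After the first batch: Gamma(8 + 127, 5 + 30) = Gamma(135, 35).
Total count: 42 + 22 + 24 + 8 = 96.
Total exposure: 6 + 5 + 3 + 1 = 15 months.
After the second batch: Gamma(135 + 96, 35 + 15) = Gamma(231, 50).
Posterior variance = α'/β'² = 231/2500.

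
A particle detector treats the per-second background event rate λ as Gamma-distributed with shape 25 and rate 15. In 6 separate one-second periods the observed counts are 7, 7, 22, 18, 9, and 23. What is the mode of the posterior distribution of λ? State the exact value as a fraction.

110/21

Total count: 7 + 7 + 22 + 18 + 9 + 23 = 86.
Total exposure: 6 seconds.
The Gamma prior is conjugate for the Poisson rate, so λ | data ~ Gamma(25+86, 15+6) = Gamma(111, 21).
Posterior mode = (α'−1)/β' = 110/21.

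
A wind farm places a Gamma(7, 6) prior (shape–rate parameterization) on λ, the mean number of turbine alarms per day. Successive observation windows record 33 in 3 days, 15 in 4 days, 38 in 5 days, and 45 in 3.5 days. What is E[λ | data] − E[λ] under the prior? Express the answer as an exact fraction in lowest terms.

1355/258

Total count: 33 + 15 + 38 + 45 = 131.
Total exposure: 3 + 4 + 5 + 3.5 = 15.5 days.
Conjugate update: add total count to the shape and total exposure to the rate, giving Gamma(138, 43/2).
Posterior mean = 138/(43/2) = 276/43; prior mean = 7/6 = 7/6. Difference = 276/43 − 7/6 = 1355/258.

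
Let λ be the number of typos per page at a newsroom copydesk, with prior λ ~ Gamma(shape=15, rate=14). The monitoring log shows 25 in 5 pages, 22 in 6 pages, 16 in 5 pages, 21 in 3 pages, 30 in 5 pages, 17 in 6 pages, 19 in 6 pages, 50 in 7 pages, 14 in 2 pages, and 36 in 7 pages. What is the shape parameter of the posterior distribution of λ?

265

Total count: 25 + 22 + 16 + 21 + 30 + 17 + 19 + 50 + 14 + 36 = 250.
Total exposure: 5 + 6 + 5 + 3 + 5 + 6 + 6 + 7 + 2 + 7 = 52 pages.
Conjugate update: add total count to the shape and total exposure to the rate, giving Gamma(265, 66).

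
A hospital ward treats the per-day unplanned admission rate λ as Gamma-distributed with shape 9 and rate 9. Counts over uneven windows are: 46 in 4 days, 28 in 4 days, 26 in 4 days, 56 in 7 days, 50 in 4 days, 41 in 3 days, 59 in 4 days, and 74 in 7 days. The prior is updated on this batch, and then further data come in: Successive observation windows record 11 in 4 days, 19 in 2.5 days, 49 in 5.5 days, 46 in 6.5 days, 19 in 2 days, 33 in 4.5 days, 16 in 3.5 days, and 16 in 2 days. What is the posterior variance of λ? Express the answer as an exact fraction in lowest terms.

2392/23409

Total count: 46 + 28 + 26 + 56 + 50 + 41 + 59 + 74 = 380.
Total exposure: 4 + 4 + 4 + 7 + 4 + 3 + 4 + 7 = 37 days.
After the first batch: Gamma(9 + 380, 9 + 37) = Gamma(389, 46).
Total count: 11 + 19 + 49 + 46 + 19 + 33 + 16 + 16 = 209.
Total exposure: 4 + 2.5 + 5.5 + 6.5 + 2 + 4.5 + 3.5 + 2 = 30.5 days.
After the second batch: Gamma(389 + 209, 46 + 30.5) = Gamma(598, 153/2).
Posterior variance = α'/β'² = 598/(23409/4) = 2392/23409.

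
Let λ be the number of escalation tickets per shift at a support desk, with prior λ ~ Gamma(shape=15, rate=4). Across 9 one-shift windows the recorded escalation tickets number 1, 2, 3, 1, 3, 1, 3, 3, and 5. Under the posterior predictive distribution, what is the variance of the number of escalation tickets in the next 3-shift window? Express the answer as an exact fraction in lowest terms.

1776/169

Total count: 1 + 2 + 3 + 1 + 3 + 1 + 3 + 3 + 5 = 22.
Total exposure: 9 shifts.
Conjugate update: add total count to the shape and total exposure to the rate, giving Gamma(37, 13).
The posterior predictive for a window of length T is Negative Binomial with variance T·α'·(β'+T)/β'² = 3·37·16/169 = 1776/169.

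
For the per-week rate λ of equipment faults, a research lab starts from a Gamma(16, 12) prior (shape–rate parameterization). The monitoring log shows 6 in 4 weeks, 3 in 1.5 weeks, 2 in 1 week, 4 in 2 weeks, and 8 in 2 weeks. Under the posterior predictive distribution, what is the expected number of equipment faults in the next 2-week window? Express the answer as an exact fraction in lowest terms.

Total count: 6 + 3 + 2 + 4 + 8 = 23.
Total exposure: 4 + 1.5 + 1 + 2 + 2 = 10.5 weeks.
The Gamma prior is conjugate for the Poisson rate, so λ | data ~ Gamma(16+23, 12+10.5) = Gamma(39, 45/2).
Predictive mean over a 2-week window = T·E[λ|data] = 2·39/(45/2) = 52/15.

52/15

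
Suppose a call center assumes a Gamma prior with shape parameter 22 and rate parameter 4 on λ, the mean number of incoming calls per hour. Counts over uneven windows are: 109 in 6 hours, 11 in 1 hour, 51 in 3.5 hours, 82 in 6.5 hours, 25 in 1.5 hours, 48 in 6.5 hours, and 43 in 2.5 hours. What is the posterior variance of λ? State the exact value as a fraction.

1564/3969

Total count: 109 + 11 + 51 + 82 + 25 + 48 + 43 = 369.
Total exposure: 6 + 1 + 3.5 + 6.5 + 1.5 + 6.5 + 2.5 = 27.5 hours.
Posterior: α' = 22 + 369 = 391, β' = 4 + 27.5 = 63/2.
Posterior variance = α'/β'² = 391/(3969/4) = 1564/3969.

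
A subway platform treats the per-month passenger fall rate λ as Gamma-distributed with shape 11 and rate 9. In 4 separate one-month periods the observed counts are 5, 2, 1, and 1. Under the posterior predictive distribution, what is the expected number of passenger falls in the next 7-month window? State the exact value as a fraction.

Total count: 5 + 2 + 1 + 1 = 9.
Total exposure: 4 months.
The Gamma prior is conjugate for the Poisson rate, so λ | data ~ Gamma(11+9, 9+4) = Gamma(20, 13).
Predictive mean over a 7-month window = T·E[λ|data] = 7·20/13 = 140/13.

140/13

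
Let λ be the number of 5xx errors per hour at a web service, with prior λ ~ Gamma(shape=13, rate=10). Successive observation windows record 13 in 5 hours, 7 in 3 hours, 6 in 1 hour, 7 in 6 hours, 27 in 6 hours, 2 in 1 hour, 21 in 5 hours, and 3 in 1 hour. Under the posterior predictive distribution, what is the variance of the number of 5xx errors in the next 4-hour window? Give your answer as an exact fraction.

Total count: 13 + 7 + 6 + 7 + 27 + 2 + 21 + 3 = 86.
Total exposure: 5 + 3 + 1 + 6 + 6 + 1 + 5 + 1 = 28 hours.
Posterior: α' = 13 + 86 = 99, β' = 10 + 28 = 38.
The posterior predictive for a window of length T is Negative Binomial with variance T·α'·(β'+T)/β'² = 4·99·42/1444 = 4158/361.

4158/361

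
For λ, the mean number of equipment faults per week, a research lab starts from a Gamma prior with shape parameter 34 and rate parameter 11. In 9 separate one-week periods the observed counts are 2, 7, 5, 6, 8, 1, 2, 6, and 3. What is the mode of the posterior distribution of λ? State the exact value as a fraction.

73/20

Total count: 2 + 7 + 5 + 6 + 8 + 1 + 2 + 6 + 3 = 40.
Total exposure: 9 weeks.
The Gamma prior is conjugate for the Poisson rate, so λ | data ~ Gamma(34+40, 11+9) = Gamma(74, 20).
Posterior mode = (α'−1)/β' = 73/20.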